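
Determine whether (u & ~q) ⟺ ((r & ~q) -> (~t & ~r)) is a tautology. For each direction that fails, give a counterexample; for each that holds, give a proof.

[⇒] This fails. Under q = F, u = T, t = F, r = T, the left side is true but the right side is false.

[⇐] This fails. Under q = F, u = F, t = F, r = F, the left side is false but the right side is true.

Both directions fail.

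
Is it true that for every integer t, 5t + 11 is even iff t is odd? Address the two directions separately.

[⇐] Suppose t is odd; write t = 2j + 1. Then 5t + 11 = 5·(2j + 1) + 11 = 2·5j + 16, which is even.

[⇒] Suppose 5t + 11 is even. Since 5 is odd, 5t and t have the same parity, so 5t + 11 ≡ t + 11 (mod 2). As 11 is odd, 5t + 11 is even exactly when t is odd. Thus t is odd.

Both implications hold.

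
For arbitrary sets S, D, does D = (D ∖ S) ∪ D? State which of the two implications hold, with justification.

(⟹) Let x ∈ D. Then either x ∈ D and x ∉ S; or x ∈ S ∩ D. In each case x ∈ (D ∖ S) ∪ D, so D ⊆ (D ∖ S) ∪ D.

(⟸) Let x ∈ (D ∖ S) ∪ D. Then either x ∈ D and x ∉ S; or x ∈ S ∩ D. In each case x ∈ D, so (D ∖ S) ∪ D ⊆ D.

Both inclusions hold; the sets are equal.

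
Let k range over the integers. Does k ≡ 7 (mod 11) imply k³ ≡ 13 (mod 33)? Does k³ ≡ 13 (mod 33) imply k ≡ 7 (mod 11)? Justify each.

The forward direction fails; the converse holds.

(⟹) This fails: take k = 18. Then 18 ≡ 7 (mod 11), but 18³ = 5832 ≡ 24 (mod 33), not 13.

(⟸) Conversely, the residues r modulo 33 with r³ ≡ 13 (mod 33) are exactly {7}, and each is ≡ 7 (mod 11).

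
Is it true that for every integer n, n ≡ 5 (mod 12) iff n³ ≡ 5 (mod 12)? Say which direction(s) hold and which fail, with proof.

Both implications hold.

(⟸) Suppose n³ ≡ 5 (mod 12). The only residue r in {0, …, 11} with r³ ≡ 5 (mod 12) is r = 5, so n ≡ 5 (mod 12).

(⟹) Suppose n ≡ 5 (mod 12). Write n = 12j + 5. Then (12j + 5)³ = 1728j³ + 2160j² + 900j + 125 = 12(144j³ + 180j² + 75j + 10) + 5, so n³ ≡ 5 (mod 12).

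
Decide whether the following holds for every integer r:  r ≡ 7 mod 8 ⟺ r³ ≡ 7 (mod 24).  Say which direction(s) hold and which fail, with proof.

Forward direction. This fails: take r = 15. Then 15 ≡ 7 (mod 8), but 15³ = 3375 ≡ 15 (mod 24), not 7.

Converse. The residues r modulo 24 with r³ ≡ 7 (mod 24) are exactly {7}, and each is ≡ 7 (mod 8).

Not equivalent: only (⇐) holds.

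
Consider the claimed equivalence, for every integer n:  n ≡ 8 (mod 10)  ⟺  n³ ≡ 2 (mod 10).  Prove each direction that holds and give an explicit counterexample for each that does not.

(⇒) Suppose n ≡ 8 (mod 10). Write n = 10j + 8. Then (10j + 8)³ = 1000j³ + 2400j² + 1920j + 512 = 10(100j³ + 240j² + 192j + 51) + 2, so n³ ≡ 2 (mod 10).

(⇐) For the converse, argue contrapositively. If n ≢ 8 (mod 10), then n is congruent to one of 0, 1, 2, 3, 4, 5, 6, 7, 9 modulo 10, and these give n³ ≡ 0, 1, 8, 7, 4, 5, 6, 3, 9 respectively — never 2.

The biconditional holds.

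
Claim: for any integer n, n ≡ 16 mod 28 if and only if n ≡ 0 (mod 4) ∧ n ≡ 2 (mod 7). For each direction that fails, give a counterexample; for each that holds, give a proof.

(←) If n ≡ 0 (mod 4) and n ≡ 2 (mod 7), then by the Chinese remainder theorem n ≡ 16 (mod 28). This is exactly n ≡ 16 (mod 28).

(→) Suppose n ≡ 16 (mod 28); write n = 28j + 16. Since 4 ∣ 28, reducing mod 4 gives n ≡ 16 ≡ 0 (mod 4); since 7 ∣ 28, reducing mod 7 gives n ≡ 16 ≡ 2 (mod 7).

Equivalent; both directions hold.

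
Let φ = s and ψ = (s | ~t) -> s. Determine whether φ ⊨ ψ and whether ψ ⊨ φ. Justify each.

[⇒] Assume the antecedent. If s is true, (s | ~t) -> s reduces to true regardless of the other variables. If s is false, the antecedent cannot hold. Either way (s | ~t) -> s holds.

[⇐] This fails. Under s = F, t = T, the left side is false but the right side is true.

The forward direction holds; the converse fails.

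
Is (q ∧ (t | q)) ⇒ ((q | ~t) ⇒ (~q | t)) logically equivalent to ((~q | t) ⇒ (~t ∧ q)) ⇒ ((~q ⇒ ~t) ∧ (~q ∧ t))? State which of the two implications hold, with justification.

The biconditional holds.

(⟹) Assume the antecedent. If q is true, the antecedent forces (q = T, t = T), and the consequent holds there. If q is false, the consequent reduces to true regardless of the other variables. Either way the consequent holds.

(⟸) Assume the antecedent. If q is true, the antecedent forces (q = T, t = T), and the consequent holds there. If q is false, the consequent reduces to true regardless of the other variables. Either way the consequent holds.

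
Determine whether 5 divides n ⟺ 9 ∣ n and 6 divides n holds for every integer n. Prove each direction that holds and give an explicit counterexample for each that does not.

(⇒) This fails: take n = 5. Certainly 5 ∣ 5, but 9 ∤ 5.

(⇐) This fails: take n = 18. Both 9 ∣ 18 and 6 ∣ 18, yet 18 is not a multiple of 5 (since 18 = 3·5 + 3), so 5 ∤ 18.

Neither direction holds.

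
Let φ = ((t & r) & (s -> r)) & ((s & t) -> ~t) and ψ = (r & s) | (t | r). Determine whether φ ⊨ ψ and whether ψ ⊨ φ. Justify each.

(⟹) Assume the antecedent. If r is true, (r & s) | (t | r) reduces to true regardless of the other variables. If r is false, the antecedent cannot hold. Either way (r & s) | (t | r) holds.

(⟸) This fails. Under r = T, t = F, s = F, the left side is false but the right side is true.

The forward direction holds; the converse fails.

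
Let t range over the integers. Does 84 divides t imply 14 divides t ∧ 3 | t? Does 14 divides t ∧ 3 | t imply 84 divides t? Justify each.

The forward direction holds; the converse fails.

(⟹) If 84 ∣ t, write t = 84q. Since 84 = 6·14, t = 14·(6q), so 14 ∣ t; and since 84 = 28·3, t = 3·(28q), so 3 ∣ t.

(⟸) This fails: take t = 42. Both 14 ∣ 42 and 3 ∣ 42, yet 42 is not a multiple of 84 (since 42 = 0·84 + 42), so 84 ∤ 42.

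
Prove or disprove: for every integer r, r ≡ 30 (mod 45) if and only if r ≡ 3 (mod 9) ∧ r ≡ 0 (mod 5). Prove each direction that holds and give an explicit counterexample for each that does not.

The biconditional holds.

[⇐] If r ≡ 3 (mod 9) and r ≡ 0 (mod 5), then by the Chinese remainder theorem r ≡ 30 (mod 45). This is exactly r ≡ 30 (mod 45).

[⇒] Suppose r ≡ 30 (mod 45); write r = 45j + 30. Since 9 ∣ 45, reducing mod 9 gives r ≡ 30 ≡ 3 (mod 9); since 5 ∣ 45, reducing mod 5 gives r ≡ 30 ≡ 0 (mod 5).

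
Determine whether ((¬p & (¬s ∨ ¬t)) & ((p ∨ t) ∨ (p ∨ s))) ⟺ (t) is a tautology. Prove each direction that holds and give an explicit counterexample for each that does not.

Both directions fail.

Forward direction. This fails. Under s = T, t = F, p = F, the left side is true but the right side is false.

Converse. This fails. Under s = T, t = T, p = F, the left side is false but the right side is true.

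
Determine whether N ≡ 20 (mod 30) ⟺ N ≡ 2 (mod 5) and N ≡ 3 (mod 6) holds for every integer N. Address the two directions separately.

(⇒) This fails: N = 20 gives 20 ≡ 20 (mod 30) but 20 ≡ 0 (mod 5), so the conjunction on the right does not hold.

(⇐) This fails: N = 27 satisfies both congruences on the right (27 ≡ 2 mod 5 and 27 ≡ 3 mod 6) yet 27 ≡ 27 (mod 30), not 20.

Neither implication holds.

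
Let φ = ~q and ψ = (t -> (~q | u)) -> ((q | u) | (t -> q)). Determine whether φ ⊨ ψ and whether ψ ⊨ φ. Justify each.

(→) This fails. Under u = F, q = F, t = T, the left side is true but the right side is false.

(←) This fails. Under u = F, q = T, t = F, the left side is false but the right side is true.

(⇒) fails and (⇐) fails.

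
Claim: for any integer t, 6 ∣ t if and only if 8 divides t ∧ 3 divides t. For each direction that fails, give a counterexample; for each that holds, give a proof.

Only the reverse direction holds.

Forward direction. This fails: take t = 6. Certainly 6 ∣ 6, but 8 ∤ 6.

Converse. Suppose 8 ∣ t and 3 ∣ t. Any common multiple of 8 and 3 is a multiple of their lcm; here gcd(8, 3) = 1, so lcm(8, 3) = 8·3 = 24, so 24 ∣ t. Since 6 ∣ 24, it follows that 6 ∣ t.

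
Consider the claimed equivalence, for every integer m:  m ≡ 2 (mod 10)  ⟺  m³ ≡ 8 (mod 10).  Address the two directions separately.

(←) For the converse, argue contrapositively. If m ≢ 2 (mod 10), then m is congruent to one of 0, 1, 3, 4, 5, 6, 7, 8, 9 modulo 10, and these give m³ ≡ 0, 1, 7, 4, 5, 6, 3, 2, 9 respectively — never 8.

(→) Suppose m ≡ 2 (mod 10). Write m = 10j + 2. Then (10j + 2)³ = 1000j³ + 600j² + 120j + 8 = 10(100j³ + 60j² + 12j) + 8, so m³ ≡ 8 (mod 10).

Equivalent; both directions hold.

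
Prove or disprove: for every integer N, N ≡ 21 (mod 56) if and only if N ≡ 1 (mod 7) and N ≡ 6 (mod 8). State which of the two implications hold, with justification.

(→) This fails: N = 21 gives 21 ≡ 21 (mod 56) but 21 ≡ 0 (mod 7), so the conjunction on the right does not hold.

(←) This fails: N = 22 satisfies both congruences on the right (22 ≡ 1 mod 7 and 22 ≡ 6 mod 8) yet 22 ≡ 22 (mod 56), not 21.

(⇒) fails and (⇐) fails.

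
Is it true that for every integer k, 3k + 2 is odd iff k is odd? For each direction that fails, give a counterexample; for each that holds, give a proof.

Forward direction. Suppose 3k + 2 is odd. Since 3 is odd, 3k and k have the same parity, so 3k + 2 ≡ k + 2 (mod 2). As 2 is even, 3k + 2 is odd exactly when k is odd. Thus k is odd.

Converse. Suppose k is odd; write k = 2j + 1. Then 3k + 2 = 3·(2j + 1) + 2 = 2·3j + 5, which is odd.

Equivalent; both directions hold.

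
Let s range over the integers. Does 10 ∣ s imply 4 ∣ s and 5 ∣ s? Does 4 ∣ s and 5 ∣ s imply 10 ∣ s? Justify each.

Not equivalent: only (⇐) holds.

(←) Suppose 4 ∣ s and 5 ∣ s. Any common multiple of 4 and 5 is a multiple of their lcm; here gcd(4, 5) = 1, so lcm(4, 5) = 4·5 = 20, so 20 ∣ s. Since 10 ∣ 20, it follows that 10 ∣ s.

(→) This fails: take s = 10. Certainly 10 ∣ 10, but 4 ∤ 10.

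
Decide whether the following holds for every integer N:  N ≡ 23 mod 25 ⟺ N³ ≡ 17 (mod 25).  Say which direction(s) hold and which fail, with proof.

(⟸) Suppose N³ ≡ 17 (mod 25). The only residue r in {0, …, 24} with r³ ≡ 17 (mod 25) is r = 23, so N ≡ 23 (mod 25).

(⟹) Suppose N ≡ 23 mod 25. Write N = 25j + 23. Then (25j + 23)³ = 15625j³ + 43125j² + 39675j + 12167 = 25(625j³ + 1725j² + 1587j + 486) + 17, so N³ ≡ 17 (mod 25).

Both implications hold.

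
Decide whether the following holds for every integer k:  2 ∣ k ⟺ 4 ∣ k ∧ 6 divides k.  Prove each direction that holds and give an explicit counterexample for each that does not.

(⟹) This fails: take k = 2. Certainly 2 ∣ 2, but 4 ∤ 2.

(⟸) Suppose 4 ∣ k and 6 ∣ k. Any common multiple of 4 and 6 is a multiple of their lcm; here lcm(4, 6) = 4·6/gcd(4, 6) = 24/2 = 12, so 12 ∣ k. Since 2 ∣ 12, it follows that 2 ∣ k.

Only the reverse direction holds.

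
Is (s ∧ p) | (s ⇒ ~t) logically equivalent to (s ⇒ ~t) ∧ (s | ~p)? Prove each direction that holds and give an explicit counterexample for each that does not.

The forward direction fails; the converse holds.

Forward direction. This fails. Under p = T, t = F, s = F, the left side is true but the right side is false.

Converse. Assume the antecedent. If t is true, the antecedent forces (p = F, t = T, s = F), and (s ∧ p) | (s ⇒ ~t) holds there. If t is false, (s ∧ p) | (s ⇒ ~t) reduces to true regardless of the other variables. Either way (s ∧ p) | (s ⇒ ~t) holds.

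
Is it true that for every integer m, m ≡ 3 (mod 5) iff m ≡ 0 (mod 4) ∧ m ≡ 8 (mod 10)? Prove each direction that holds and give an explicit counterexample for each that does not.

(⇒) fails; (⇐) holds.

[⇒] This fails: m = 18 gives 18 ≡ 3 (mod 5) but 18 ≡ 2 (mod 4), so the conjunction on the right does not hold.

[⇐] Conversely, if m ≡ 0 (mod 4) and m ≡ 8 (mod 10), then by the Chinese remainder theorem m ≡ 8 (mod 20). Since 8 ≡ 3 (mod 5) and 5 ∣ 20, we get m ≡ 3 (mod 5).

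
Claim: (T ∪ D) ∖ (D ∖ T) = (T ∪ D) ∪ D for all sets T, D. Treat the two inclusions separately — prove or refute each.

(⊆) Let x ∈ (T ∪ D) ∖ (D ∖ T). Then either x ∈ T and x ∉ D; or x ∈ T ∩ D. In each case x ∈ (T ∪ D) ∪ D, so (T ∪ D) ∖ (D ∖ T) ⊆ (T ∪ D) ∪ D.

(⊇) This inclusion fails. Take T = ∅, D = {1}; then 1 ∈ (T ∪ D) ∪ D but 1 ∉ (T ∪ D) ∖ (D ∖ T).

(⊆) holds; (⊇) fails.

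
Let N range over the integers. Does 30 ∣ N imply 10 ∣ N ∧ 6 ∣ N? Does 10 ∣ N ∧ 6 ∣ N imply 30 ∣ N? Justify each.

(→) If 30 ∣ N, write N = 30q. Since 30 = 3·10, N = 10·(3q), so 10 ∣ N; and since 30 = 5·6, N = 6·(5q), so 6 ∣ N.

(←) Suppose 10 ∣ N and 6 ∣ N. Any common multiple of 10 and 6 is a multiple of their lcm; here lcm(10, 6) = 10·6/gcd(10, 6) = 60/2 = 30, so 30 ∣ N.

Both implications hold.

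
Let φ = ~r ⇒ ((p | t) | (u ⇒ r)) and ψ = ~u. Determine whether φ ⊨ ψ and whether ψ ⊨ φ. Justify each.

Forward direction. This fails. Under r = T, p = F, t = F, u = T, the left side is true but the right side is false.

Converse. Assume the antecedent. If u is true, the antecedent cannot hold. If u is false, ~r ⇒ ((p | t) | (u ⇒ r)) reduces to true regardless of the other variables. Either way ~r ⇒ ((p | t) | (u ⇒ r)) holds.

Only the reverse direction holds.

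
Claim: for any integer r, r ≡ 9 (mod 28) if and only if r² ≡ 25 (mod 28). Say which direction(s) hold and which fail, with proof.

Not equivalent: only (⇒) holds.

[⇒] Suppose r ≡ 9 (mod 28). Write r = 28j + 9. Then (28j + 9)² = 784j² + 504j + 81 = 28(28j² + 18j + 2) + 25, so r² ≡ 25 (mod 28).

[⇐] This fails: take r = 5. Then 5² = 25 ≡ 25 (mod 28), yet 5 ≡ 5 (mod 28), not 9.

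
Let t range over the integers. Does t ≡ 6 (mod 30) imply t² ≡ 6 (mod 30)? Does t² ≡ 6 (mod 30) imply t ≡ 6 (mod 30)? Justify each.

(←) This fails: take t = 24. Then 24² = 576 ≡ 6 (mod 30), yet 24 ≡ 24 (mod 30), not 6.

(→) Suppose t ≡ 6 (mod 30). Write t = 30j + 6. Then (30j + 6)² = 900j² + 360j + 36 = 30(30j² + 12j + 1) + 6, so t² ≡ 6 (mod 30).

(⇒) holds; (⇐) fails.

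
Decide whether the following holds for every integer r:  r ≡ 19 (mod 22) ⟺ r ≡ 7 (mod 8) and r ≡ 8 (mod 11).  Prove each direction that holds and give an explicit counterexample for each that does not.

(⇒) This fails: r = 41 gives 41 ≡ 19 (mod 22) but 41 ≡ 1 (mod 8), so the conjunction on the right does not hold.

(⇐) Conversely, if r ≡ 7 (mod 8) and r ≡ 8 (mod 11), then by the Chinese remainder theorem r ≡ 63 (mod 88). Since 63 ≡ 19 (mod 22) and 22 ∣ 88, we get r ≡ 19 (mod 22).

(⇒) fails; (⇐) holds.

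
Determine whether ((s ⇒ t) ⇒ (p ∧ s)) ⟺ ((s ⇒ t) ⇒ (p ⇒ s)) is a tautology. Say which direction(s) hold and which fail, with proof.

(⇒) Assume the antecedent. If p is true, the antecedent forces (p = T, s = T, t = F) or (p = T, s = T, t = T), and (s ⇒ t) ⇒ (p ⇒ s) holds there. If p is false, (s ⇒ t) ⇒ (p ⇒ s) reduces to true regardless of the other variables. Either way (s ⇒ t) ⇒ (p ⇒ s) holds.

(⇐) This fails. Under p = F, s = F, t = F, the left side is false but the right side is true.

Not equivalent: only (⇒) holds.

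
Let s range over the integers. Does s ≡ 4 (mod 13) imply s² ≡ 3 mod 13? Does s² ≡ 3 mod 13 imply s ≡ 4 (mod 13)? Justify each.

(⟹) Suppose s ≡ 4 (mod 13). Write s = 13j + 4. Then (13j + 4)² = 169j² + 104j + 16 = 13(13j² + 8j + 1) + 3, so s² ≡ 3 (mod 13).

(⟸) This fails: take s = 9. Then 9² = 81 ≡ 3 (mod 13), yet 9 ≡ 9 (mod 13), not 4.

Only the forward direction holds.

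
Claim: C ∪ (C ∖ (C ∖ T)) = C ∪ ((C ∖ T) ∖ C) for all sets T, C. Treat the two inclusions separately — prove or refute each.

Both inclusions hold; the sets are equal.

Reverse inclusion. Let x ∈ C ∪ ((C ∖ T) ∖ C). Then either x ∈ C and x ∉ T; or x ∈ T ∩ C. In each case x ∈ C ∪ (C ∖ (C ∖ T)), so C ∪ ((C ∖ T) ∖ C) ⊆ C ∪ (C ∖ (C ∖ T)).

Forward inclusion. Let x ∈ C ∪ (C ∖ (C ∖ T)). Then either x ∈ C and x ∉ T; or x ∈ T ∩ C. In each case x ∈ C ∪ ((C ∖ T) ∖ C), so C ∪ (C ∖ (C ∖ T)) ⊆ C ∪ ((C ∖ T) ∖ C).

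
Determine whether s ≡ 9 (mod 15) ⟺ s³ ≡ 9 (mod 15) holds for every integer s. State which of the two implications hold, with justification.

Equivalent; both directions hold.

(⇐) Suppose s³ ≡ 9 (mod 15). The only residue r in {0, …, 14} with r³ ≡ 9 (mod 15) is r = 9, so s ≡ 9 (mod 15).

(⇒) Suppose s ≡ 9 (mod 15). Write s = 15j + 9. Then (15j + 9)³ = 3375j³ + 6075j² + 3645j + 729 = 15(225j³ + 405j² + 243j + 48) + 9, so s³ ≡ 9 (mod 15).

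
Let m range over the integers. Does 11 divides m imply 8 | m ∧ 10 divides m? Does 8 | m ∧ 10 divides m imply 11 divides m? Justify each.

(→) This fails: take m = 11. Certainly 11 ∣ 11, but 8 ∤ 11.

(←) This fails: take m = 40. Both 8 ∣ 40 and 10 ∣ 40, yet 40 is not a multiple of 11 (since 40 = 3·11 + 7), so 11 ∤ 40.

(⇒) fails and (⇐) fails.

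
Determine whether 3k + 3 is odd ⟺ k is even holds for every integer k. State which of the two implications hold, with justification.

The biconditional holds.

(⟸) Suppose k is even; write k = 2j. Then 3k + 3 = 3·(2j) + 3 = 2·3j + 3, which is odd.

(⟹) Suppose 3k + 3 is odd. Since 3 is odd, 3k and k have the same parity, so 3k + 3 ≡ k + 3 (mod 2). As 3 is odd, 3k + 3 is odd exactly when k is even. Thus k is even.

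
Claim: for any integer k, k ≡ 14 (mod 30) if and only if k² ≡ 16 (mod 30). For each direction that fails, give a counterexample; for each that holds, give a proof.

(⟹) Suppose k ≡ 14 (mod 30). Write k = 30j + 14. Then (30j + 14)² = 900j² + 840j + 196 = 30(30j² + 28j + 6) + 16, so k² ≡ 16 (mod 30).

(⟸) This fails: take k = 4. Then 4² = 16 ≡ 16 (mod 30), yet 4 ≡ 4 (mod 30), not 14.

Only the forward implication holds.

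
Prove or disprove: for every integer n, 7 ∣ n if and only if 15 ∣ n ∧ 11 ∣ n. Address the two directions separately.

Neither direction holds.

(→) This fails: take n = 7. Certainly 7 ∣ 7, but 15 ∤ 7.

(←) This fails: take n = 165. Both 15 ∣ 165 and 11 ∣ 165, yet 165 is not a multiple of 7 (since 165 = 23·7 + 4), so 7 ∤ 165.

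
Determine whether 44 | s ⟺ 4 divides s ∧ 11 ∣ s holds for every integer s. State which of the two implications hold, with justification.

Both directions hold; the statement is true.

[⇒] If 44 ∣ s, write s = 44q. Since 44 = 11·4, s = 4·(11q), so 4 ∣ s; and since 44 = 4·11, s = 11·(4q), so 11 ∣ s.

[⇐] Suppose 4 ∣ s and 11 ∣ s. Any common multiple of 4 and 11 is a multiple of their lcm; here gcd(4, 11) = 1, so lcm(4, 11) = 4·11 = 44, so 44 ∣ s.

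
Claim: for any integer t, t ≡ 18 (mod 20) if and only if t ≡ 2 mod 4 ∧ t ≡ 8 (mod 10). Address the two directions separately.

Converse. If t ≡ 2 (mod 4) and t ≡ 8 (mod 10), then by the Chinese remainder theorem t ≡ 18 (mod 20). This is exactly t ≡ 18 (mod 20).

Forward direction. Suppose t ≡ 18 (mod 20); write t = 20j + 18. Since 4 ∣ 20, reducing mod 4 gives t ≡ 18 ≡ 2 (mod 4); since 10 ∣ 20, reducing mod 10 gives t ≡ 18 ≡ 8 (mod 10).

Equivalent; both directions hold.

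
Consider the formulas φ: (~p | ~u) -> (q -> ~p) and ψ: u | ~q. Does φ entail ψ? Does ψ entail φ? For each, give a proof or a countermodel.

Only the reverse direction holds.

(←) Assume the antecedent. If q is true, the antecedent forces (q = T, p = F, u = T) or (q = T, p = T, u = T), and (~p | ~u) -> (q -> ~p) holds there. If q is false, (~p | ~u) -> (q -> ~p) reduces to true regardless of the other variables. Either way (~p | ~u) -> (q -> ~p) holds.

(→) This fails. Under q = T, p = F, u = F, the left side is true but the right side is false.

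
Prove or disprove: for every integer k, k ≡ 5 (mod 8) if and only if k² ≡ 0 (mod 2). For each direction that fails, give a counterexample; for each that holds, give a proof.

(⟹) This fails: take k = 5. Then 5 ≡ 5 (mod 8), but 5² = 25 ≡ 1 (mod 2), not 0.

(⟸) This fails: take k = 0. Then 0² = 0 ≡ 0 (mod 2), yet 0 ≡ 0 (mod 8), not 5.

Neither direction holds.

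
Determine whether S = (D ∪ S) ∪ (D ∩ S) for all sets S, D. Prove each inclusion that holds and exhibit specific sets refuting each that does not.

Reverse inclusion. This inclusion fails. Take S = ∅, D = {1}; then 1 ∈ (D ∪ S) ∪ (D ∩ S) but 1 ∉ S.

Forward inclusion. Let x ∈ S. Then either x ∈ S and x ∉ D; or x ∈ S ∩ D. In each case x ∈ (D ∪ S) ∪ (D ∩ S), so S ⊆ (D ∪ S) ∪ (D ∩ S).

The sets are not equal: only the forward inclusion holds.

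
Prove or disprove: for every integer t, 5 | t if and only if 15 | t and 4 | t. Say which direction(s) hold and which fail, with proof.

(⟹) This fails: take t = 5. Certainly 5 ∣ 5, but 15 ∤ 5.

(⟸) Suppose 15 ∣ t and 4 ∣ t. Any common multiple of 15 and 4 is a multiple of their lcm; here gcd(15, 4) = 1, so lcm(15, 4) = 15·4 = 60, so 60 ∣ t. Since 5 ∣ 60, it follows that 5 ∣ t.

Only the converse holds.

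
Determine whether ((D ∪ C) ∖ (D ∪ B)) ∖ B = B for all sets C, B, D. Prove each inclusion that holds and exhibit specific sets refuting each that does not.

Forward inclusion. This inclusion fails. Take C = {1}, B = ∅, D = ∅; then 1 ∈ ((D ∪ C) ∖ (D ∪ B)) ∖ B but 1 ∉ B.

Reverse inclusion. This inclusion fails. Take C = ∅, B = {1}, D = ∅; then 1 ∈ B but 1 ∉ ((D ∪ C) ∖ (D ∪ B)) ∖ B.

Neither inclusion holds.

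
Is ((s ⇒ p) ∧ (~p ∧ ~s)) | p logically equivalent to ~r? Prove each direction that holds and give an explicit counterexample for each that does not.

(⟹) This fails. Under p = F, s = F, r = T, the left side is true but the right side is false.

(⟸) This fails. Under p = F, s = T, r = F, the left side is false but the right side is true.

Neither implication holds.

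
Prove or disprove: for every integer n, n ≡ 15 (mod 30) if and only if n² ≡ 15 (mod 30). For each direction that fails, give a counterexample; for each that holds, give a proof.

Equivalent; both directions hold.

Forward direction. Suppose n ≡ 15 (mod 30). Write n = 30j + 15. Then (30j + 15)² = 900j² + 900j + 225 = 30(30j² + 30j + 7) + 15, so n² ≡ 15 (mod 30).

Converse. Suppose n² ≡ 15 (mod 30). The only residue r in {0, …, 29} with r² ≡ 15 (mod 30) is r = 15, so n ≡ 15 (mod 30).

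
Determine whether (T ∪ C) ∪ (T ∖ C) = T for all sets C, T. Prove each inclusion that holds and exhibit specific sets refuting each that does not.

Only the reverse inclusion holds.

(⟸) Let x ∈ T. Then either x ∈ T and x ∉ C; or x ∈ C ∩ T. In each case x ∈ (T ∪ C) ∪ (T ∖ C), so T ⊆ (T ∪ C) ∪ (T ∖ C).

(⟹) This inclusion fails. Take C = {1}, T = ∅; then 1 ∈ (T ∪ C) ∪ (T ∖ C) but 1 ∉ T.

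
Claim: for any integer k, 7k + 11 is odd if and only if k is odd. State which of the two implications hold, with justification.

(⟹) This fails: k = 0 gives 7k + 11 = 11, which is odd, but 0 is even, not odd.

(⟸) This also fails: k = 3 is odd, but 7k + 11 = 32 is even, not odd.

Both directions fail.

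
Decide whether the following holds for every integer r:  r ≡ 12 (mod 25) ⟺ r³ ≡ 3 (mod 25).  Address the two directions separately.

Both directions hold; the statement is true.

Forward direction. Suppose r ≡ 12 (mod 25). Write r = 25j + 12. Then (25j + 12)³ = 15625j³ + 22500j² + 10800j + 1728 = 25(625j³ + 900j² + 432j + 69) + 3, so r³ ≡ 3 (mod 25).

Converse. Suppose r³ ≡ 3 (mod 25). The only residue r in {0, …, 24} with r³ ≡ 3 (mod 25) is r = 12, so r ≡ 12 (mod 25).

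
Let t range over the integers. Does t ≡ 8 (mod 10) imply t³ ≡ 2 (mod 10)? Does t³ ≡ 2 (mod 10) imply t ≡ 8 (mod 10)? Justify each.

Both directions hold.

Forward direction. Suppose t ≡ 8 (mod 10). Write t = 10j + 8. Then (10j + 8)³ = 1000j³ + 2400j² + 1920j + 512 = 10(100j³ + 240j² + 192j + 51) + 2, so t³ ≡ 2 (mod 10).

Converse. Suppose t³ ≡ 2 (mod 10). The only residue r in {0, …, 9} with r³ ≡ 2 (mod 10) is r = 8, so t ≡ 8 (mod 10).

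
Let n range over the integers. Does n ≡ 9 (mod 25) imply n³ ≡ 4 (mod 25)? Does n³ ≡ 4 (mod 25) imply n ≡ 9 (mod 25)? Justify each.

The biconditional holds.

Forward direction. Suppose n ≡ 9 (mod 25). Write n = 25j + 9. Then (25j + 9)³ = 15625j³ + 16875j² + 6075j + 729 = 25(625j³ + 675j² + 243j + 29) + 4, so n³ ≡ 4 (mod 25).

Converse. Suppose n³ ≡ 4 (mod 25). The only residue r in {0, …, 24} with r³ ≡ 4 (mod 25) is r = 9, so n ≡ 9 (mod 25).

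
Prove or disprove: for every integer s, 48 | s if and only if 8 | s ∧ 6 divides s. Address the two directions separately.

Not equivalent: only (⇒) holds.

(→) If 48 ∣ s, write s = 48q. Since 48 = 6·8, s = 8·(6q), so 8 ∣ s; and since 48 = 8·6, s = 6·(8q), so 6 ∣ s.

(←) This fails: take s = 24. Both 8 ∣ 24 and 6 ∣ 24, yet 24 is not a multiple of 48 (since 24 = 0·48 + 24), so 48 ∤ 24.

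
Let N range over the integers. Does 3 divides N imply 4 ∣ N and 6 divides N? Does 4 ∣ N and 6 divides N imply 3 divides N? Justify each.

Only the converse holds.

[⇒] This fails: take N = 3. Certainly 3 ∣ 3, but 4 ∤ 3.

[⇐] Suppose 4 ∣ N and 6 ∣ N. Any common multiple of 4 and 6 is a multiple of their lcm; here lcm(4, 6) = 4·6/gcd(4, 6) = 24/2 = 12, so 12 ∣ N. Since 3 ∣ 12, it follows that 3 ∣ N.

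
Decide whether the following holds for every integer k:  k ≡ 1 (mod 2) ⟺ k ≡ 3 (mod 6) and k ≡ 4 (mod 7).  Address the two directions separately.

(⇒) fails; (⇐) holds.

(→) This fails: k = 1 gives 1 ≡ 1 (mod 2) but 1 ≡ 1 (mod 6), so the conjunction on the right does not hold.

(←) Conversely, if k ≡ 3 (mod 6) and k ≡ 4 (mod 7), then by the Chinese remainder theorem k ≡ 39 (mod 42). Since 39 ≡ 1 (mod 2) and 2 ∣ 42, we get k ≡ 1 (mod 2).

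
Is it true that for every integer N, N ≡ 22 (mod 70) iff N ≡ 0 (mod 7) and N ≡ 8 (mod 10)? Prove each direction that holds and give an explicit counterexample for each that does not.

(⟹) This fails: N = 22 gives 22 ≡ 22 (mod 70) but 22 ≡ 1 (mod 7), so the conjunction on the right does not hold.

(⟸) This fails: N = 28 satisfies both congruences on the right (28 ≡ 0 mod 7 and 28 ≡ 8 mod 10) yet 28 ≡ 28 (mod 70), not 22.

Both directions fail.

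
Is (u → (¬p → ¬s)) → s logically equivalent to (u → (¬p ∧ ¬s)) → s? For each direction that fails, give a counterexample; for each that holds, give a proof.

(⇒) holds; (⇐) fails.

(⟹) Assume the antecedent. If s is true, (u → (¬p ∧ ¬s)) → s reduces to true regardless of the other variables. If s is false, the antecedent cannot hold. Either way (u → (¬p ∧ ¬s)) → s holds.

(⟸) This fails. Under s = F, u = T, p = T, the left side is false but the right side is true.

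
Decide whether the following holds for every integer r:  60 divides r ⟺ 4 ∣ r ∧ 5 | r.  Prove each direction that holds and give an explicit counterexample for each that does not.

(⇒) holds; (⇐) fails.

(⇒) If 60 ∣ r, write r = 60q. Since 60 = 15·4, r = 4·(15q), so 4 ∣ r; and since 60 = 12·5, r = 5·(12q), so 5 ∣ r.

(⇐) This fails: take r = 20. Both 4 ∣ 20 and 5 ∣ 20, yet 20 is not a multiple of 60 (since 20 = 0·60 + 20), so 60 ∤ 20.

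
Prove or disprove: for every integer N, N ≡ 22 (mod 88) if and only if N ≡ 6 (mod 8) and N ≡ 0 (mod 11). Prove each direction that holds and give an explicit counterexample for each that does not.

Equivalent; both directions hold.

[⇒] Suppose N ≡ 22 (mod 88); write N = 88j + 22. Since 8 ∣ 88, reducing mod 8 gives N ≡ 22 ≡ 6 (mod 8); since 11 ∣ 88, reducing mod 11 gives N ≡ 22 ≡ 0 (mod 11).

[⇐] Conversely, if N ≡ 6 (mod 8) and N ≡ 0 (mod 11), then by the Chinese remainder theorem N ≡ 22 (mod 88). This is exactly N ≡ 22 (mod 88).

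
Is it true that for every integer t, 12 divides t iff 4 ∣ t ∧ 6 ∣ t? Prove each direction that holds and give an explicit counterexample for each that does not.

(⟹) If 12 ∣ t, write t = 12q. Since 12 = 3·4, t = 4·(3q), so 4 ∣ t; and since 12 = 2·6, t = 6·(2q), so 6 ∣ t.

(⟸) Suppose 4 ∣ t and 6 ∣ t. Any common multiple of 4 and 6 is a multiple of their lcm; here lcm(4, 6) = 4·6/gcd(4, 6) = 24/2 = 12, so 12 ∣ t.

Both implications hold.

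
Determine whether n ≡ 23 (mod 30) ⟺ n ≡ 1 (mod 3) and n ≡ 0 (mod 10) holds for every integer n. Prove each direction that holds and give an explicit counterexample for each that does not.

Neither implication holds.

(⇒) This fails: n = 23 gives 23 ≡ 23 (mod 30) but 23 ≡ 2 (mod 3), so the conjunction on the right does not hold.

(⇐) This fails: n = 10 satisfies both congruences on the right (10 ≡ 1 mod 3 and 10 ≡ 0 mod 10) yet 10 ≡ 10 (mod 30), not 23.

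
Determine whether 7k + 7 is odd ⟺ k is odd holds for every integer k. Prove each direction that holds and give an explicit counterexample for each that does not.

Both directions fail.

Forward direction. This fails: k = 4 gives 7k + 7 = 35, which is odd, but 4 is even, not odd.

Converse. This also fails: k = 5 is odd, but 7k + 7 = 42 is even, not odd.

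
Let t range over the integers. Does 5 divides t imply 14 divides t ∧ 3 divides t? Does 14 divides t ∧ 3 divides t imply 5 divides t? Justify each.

Neither implication holds.

(→) This fails: take t = 5. Certainly 5 ∣ 5, but 14 ∤ 5.

(←) This fails: take t = 42. Both 14 ∣ 42 and 3 ∣ 42, yet 42 is not a multiple of 5 (since 42 = 8·5 + 2), so 5 ∤ 42.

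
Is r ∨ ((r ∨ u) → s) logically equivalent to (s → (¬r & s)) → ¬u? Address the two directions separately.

(⟹) This fails. Under s = T, r = F, u = T, the left side is true but the right side is false.

(⟸) Assume the antecedent. If s is true, r ∨ ((r ∨ u) → s) reduces to true regardless of the other variables. If s is false, the antecedent forces (s = F, r = F, u = F) or (s = F, r = T, u = F), and r ∨ ((r ∨ u) → s) holds there. Either way r ∨ ((r ∨ u) → s) holds.

Only the reverse direction holds.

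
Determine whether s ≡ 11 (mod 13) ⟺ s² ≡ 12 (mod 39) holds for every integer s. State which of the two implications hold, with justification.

[⇒] This fails: take s = 11. Then 11 ≡ 11 (mod 13), but 11² = 121 ≡ 4 (mod 39), not 12.

[⇐] This fails: take s = 18. Then 18² = 324 ≡ 12 (mod 39), yet 18 ≡ 5 (mod 13), not 11.

Neither implication holds.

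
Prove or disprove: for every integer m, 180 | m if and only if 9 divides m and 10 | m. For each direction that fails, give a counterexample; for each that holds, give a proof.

(⇒) holds; (⇐) fails.

Forward direction. If 180 ∣ m, write m = 180q. Since 180 = 20·9, m = 9·(20q), so 9 ∣ m; and since 180 = 18·10, m = 10·(18q), so 10 ∣ m.

Converse. This fails: take m = 90. Both 9 ∣ 90 and 10 ∣ 90, yet 90 is not a multiple of 180 (since 90 = 0·180 + 90), so 180 ∤ 90.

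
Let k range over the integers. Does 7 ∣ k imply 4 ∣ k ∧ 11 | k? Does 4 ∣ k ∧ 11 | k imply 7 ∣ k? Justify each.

(→) This fails: take k = 7. Certainly 7 ∣ 7, but 4 ∤ 7.

(←) This fails: take k = 44. Both 4 ∣ 44 and 11 ∣ 44, yet 44 is not a multiple of 7 (since 44 = 6·7 + 2), so 7 ∤ 44.

Neither direction holds.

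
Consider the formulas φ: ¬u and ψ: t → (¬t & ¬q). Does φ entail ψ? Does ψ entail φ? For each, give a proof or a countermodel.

Both directions fail.

(⇒) This fails. Under u = F, q = F, t = T, the left side is true but the right side is false.

(⇐) This fails. Under u = T, q = F, t = F, the left side is false but the right side is true.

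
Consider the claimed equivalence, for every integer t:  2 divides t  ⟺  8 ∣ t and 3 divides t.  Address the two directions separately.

Only the converse holds.

(→) This fails: take t = 2. Certainly 2 ∣ 2, but 8 ∤ 2.

(←) Suppose 8 ∣ t and 3 ∣ t. Any common multiple of 8 and 3 is a multiple of their lcm; here gcd(8, 3) = 1, so lcm(8, 3) = 8·3 = 24, so 24 ∣ t. Since 2 ∣ 24, it follows that 2 ∣ t.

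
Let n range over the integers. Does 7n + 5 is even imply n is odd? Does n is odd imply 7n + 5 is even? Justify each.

Equivalent; both directions hold.

Forward direction. Suppose 7n + 5 is even. Since 7 is odd, 7n and n have the same parity, so 7n + 5 ≡ n + 5 (mod 2). As 5 is odd, 7n + 5 is even exactly when n is odd. Thus n is odd.

Converse. Suppose n is odd; write n = 2j + 1. Then 7n + 5 = 7·(2j + 1) + 5 = 2·7j + 12, which is even.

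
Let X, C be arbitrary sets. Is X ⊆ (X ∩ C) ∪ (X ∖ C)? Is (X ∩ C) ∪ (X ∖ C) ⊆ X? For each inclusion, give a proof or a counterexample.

Both inclusions hold; the sets are equal.

(⟹) Let x ∈ X. Then either x ∈ X and x ∉ C; or x ∈ X ∩ C. In each case x ∈ (X ∩ C) ∪ (X ∖ C), so X ⊆ (X ∩ C) ∪ (X ∖ C).

(⟸) Let x ∈ (X ∩ C) ∪ (X ∖ C). Then either x ∈ X and x ∉ C; or x ∈ X ∩ C. In each case x ∈ X, so (X ∩ C) ∪ (X ∖ C) ⊆ X.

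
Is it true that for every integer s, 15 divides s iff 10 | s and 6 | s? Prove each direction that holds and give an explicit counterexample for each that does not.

The forward direction fails; the converse holds.

(←) Suppose 10 ∣ s and 6 ∣ s. Any common multiple of 10 and 6 is a multiple of their lcm; here lcm(10, 6) = 10·6/gcd(10, 6) = 60/2 = 30, so 30 ∣ s. Since 15 ∣ 30, it follows that 15 ∣ s.

(→) This fails: take s = 15. Certainly 15 ∣ 15, but 10 ∤ 15.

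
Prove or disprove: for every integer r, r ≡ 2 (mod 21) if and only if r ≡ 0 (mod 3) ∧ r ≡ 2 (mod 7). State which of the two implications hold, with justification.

Both directions fail.

Forward direction. This fails: r = 2 gives 2 ≡ 2 (mod 21) but 2 ≡ 2 (mod 3), so the conjunction on the right does not hold.

Converse. This fails: r = 9 satisfies both congruences on the right (9 ≡ 0 mod 3 and 9 ≡ 2 mod 7) yet 9 ≡ 9 (mod 21), not 2.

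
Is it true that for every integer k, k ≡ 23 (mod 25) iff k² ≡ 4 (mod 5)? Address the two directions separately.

(⇒) Suppose k ≡ 23 (mod 25). Then k² ≡ 23² = 529 (mod 25), and since 5 ∣ 25, also k² ≡ 4 (mod 5).

(⇐) This fails: take k = 2. Then 2² = 4 ≡ 4 (mod 5), yet 2 ≡ 2 (mod 25), not 23.

Only the forward direction holds.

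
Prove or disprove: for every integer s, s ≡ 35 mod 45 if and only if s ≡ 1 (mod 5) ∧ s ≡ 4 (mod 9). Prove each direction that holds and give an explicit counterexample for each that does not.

(→) This fails: s = 35 gives 35 ≡ 35 (mod 45) but 35 ≡ 0 (mod 5), so the conjunction on the right does not hold.

(←) This fails: s = 31 satisfies both congruences on the right (31 ≡ 1 mod 5 and 31 ≡ 4 mod 9) yet 31 ≡ 31 (mod 45), not 35.

Both directions fail.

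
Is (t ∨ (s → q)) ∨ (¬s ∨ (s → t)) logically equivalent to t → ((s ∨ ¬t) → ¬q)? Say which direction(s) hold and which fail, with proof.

Neither implication holds.

(→) This fails. Under t = T, q = T, s = T, the left side is true but the right side is false.

(←) This fails. Under t = F, q = F, s = T, the left side is false but the right side is true.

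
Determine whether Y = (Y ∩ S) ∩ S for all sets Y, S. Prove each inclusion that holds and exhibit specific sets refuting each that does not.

(⊆) This inclusion fails. Take Y = {1}, S = ∅; then 1 ∈ Y but 1 ∉ (Y ∩ S) ∩ S.

(⊇) Let x ∈ (Y ∩ S) ∩ S. Then x ∈ Y ∩ S, from which x ∈ Y.

Only the reverse inclusion holds.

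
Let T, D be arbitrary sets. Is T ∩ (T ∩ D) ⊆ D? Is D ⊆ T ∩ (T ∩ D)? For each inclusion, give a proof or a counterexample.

Only the forward inclusion holds.

(⊇) This inclusion fails. Take T = ∅, D = {1}; then 1 ∈ D but 1 ∉ T ∩ (T ∩ D).

(⊆) Let x ∈ T ∩ (T ∩ D). Then x ∈ T ∩ D, from which x ∈ D.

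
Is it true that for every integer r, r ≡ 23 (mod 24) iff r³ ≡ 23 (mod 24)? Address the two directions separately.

Both implications hold.

(→) Suppose r ≡ 23 (mod 24). Write r = 24j + 23. Then (24j + 23)³ = 13824j³ + 39744j² + 38088j + 12167 = 24(576j³ + 1656j² + 1587j + 506) + 23, so r³ ≡ 23 (mod 24).

(←) Conversely, suppose r³ ≡ 23 (mod 24). The only residue r in {0, …, 23} with r³ ≡ 23 (mod 24) is r = 23, so r ≡ 23 (mod 24).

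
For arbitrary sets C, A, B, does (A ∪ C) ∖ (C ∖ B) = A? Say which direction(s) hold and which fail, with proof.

Neither inclusion holds.

(⟹) This inclusion fails. Take C = {1}, A = ∅, B = {1}; then 1 ∈ (A ∪ C) ∖ (C ∖ B) but 1 ∉ A.

(⟸) This inclusion fails. Take C = {1}, A = {1}, B = ∅; then 1 ∈ A but 1 ∉ (A ∪ C) ∖ (C ∖ B).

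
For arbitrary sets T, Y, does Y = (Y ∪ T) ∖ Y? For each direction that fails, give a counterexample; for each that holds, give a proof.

(⊆) This inclusion fails. Take T = ∅, Y = {1}; then 1 ∈ Y but 1 ∉ (Y ∪ T) ∖ Y.

(⊇) This inclusion fails. Take T = {1}, Y = ∅; then 1 ∈ (Y ∪ T) ∖ Y but 1 ∉ Y.

(⊆) fails and (⊇) fails.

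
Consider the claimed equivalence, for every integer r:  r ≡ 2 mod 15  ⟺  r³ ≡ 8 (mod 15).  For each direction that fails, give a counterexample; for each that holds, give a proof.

Equivalent; both directions hold.

[⇒] Suppose r ≡ 2 mod 15. Write r = 15j + 2. Then (15j + 2)³ = 3375j³ + 1350j² + 180j + 8 = 15(225j³ + 90j² + 12j) + 8, so r³ ≡ 8 (mod 15).

[⇐] Conversely, suppose r³ ≡ 8 (mod 15). The only residue r in {0, …, 14} with r³ ≡ 8 (mod 15) is r = 2, so r ≡ 2 (mod 15).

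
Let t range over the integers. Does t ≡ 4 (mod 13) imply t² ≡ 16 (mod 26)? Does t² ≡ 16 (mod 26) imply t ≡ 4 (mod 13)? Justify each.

Forward direction. This fails: take t = 17. Then 17 ≡ 4 (mod 13), but 17² = 289 ≡ 3 (mod 26), not 16.

Converse. This fails: take t = 22. Then 22² = 484 ≡ 16 (mod 26), yet 22 ≡ 9 (mod 13), not 4.

Neither direction holds.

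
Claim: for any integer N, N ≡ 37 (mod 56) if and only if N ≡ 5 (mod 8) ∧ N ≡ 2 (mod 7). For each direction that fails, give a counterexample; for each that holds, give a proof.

Both directions hold; the statement is true.

(⇒) Suppose N ≡ 37 (mod 56); write N = 56j + 37. Since 8 ∣ 56, reducing mod 8 gives N ≡ 37 ≡ 5 (mod 8); since 7 ∣ 56, reducing mod 7 gives N ≡ 37 ≡ 2 (mod 7).

(⇐) Conversely, if N ≡ 5 (mod 8) and N ≡ 2 (mod 7), then by the Chinese remainder theorem N ≡ 37 (mod 56). This is exactly N ≡ 37 (mod 56).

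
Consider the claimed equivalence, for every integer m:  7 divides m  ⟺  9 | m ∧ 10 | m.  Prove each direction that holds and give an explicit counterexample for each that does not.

Both directions fail.

(→) This fails: take m = 7. Certainly 7 ∣ 7, but 9 ∤ 7.

(←) This fails: take m = 90. Both 9 ∣ 90 and 10 ∣ 90, yet 90 is not a multiple of 7 (since 90 = 12·7 + 6), so 7 ∤ 90.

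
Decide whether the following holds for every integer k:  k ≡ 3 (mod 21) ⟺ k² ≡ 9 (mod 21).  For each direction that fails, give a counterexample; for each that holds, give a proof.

(⇐) This fails: take k = 18. Then 18² = 324 ≡ 9 (mod 21), yet 18 ≡ 18 (mod 21), not 3.

(⇒) Suppose k ≡ 3 (mod 21). Write k = 21j + 3. Then (21j + 3)² = 441j² + 126j + 9 = 21(21j² + 6j) + 9, so k² ≡ 9 (mod 21).

The forward direction holds; the converse fails.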